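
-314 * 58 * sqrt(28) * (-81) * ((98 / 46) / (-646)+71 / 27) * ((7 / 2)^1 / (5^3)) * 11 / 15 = 147748155478 * sqrt(7) / 928625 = 420950.20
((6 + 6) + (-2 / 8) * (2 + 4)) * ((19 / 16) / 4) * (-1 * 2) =-399 / 64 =-6.23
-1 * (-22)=22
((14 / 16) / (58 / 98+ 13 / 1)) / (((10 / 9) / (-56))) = -2401 / 740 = -3.24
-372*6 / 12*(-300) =55800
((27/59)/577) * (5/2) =135/68086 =0.00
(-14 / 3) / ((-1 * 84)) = 1 / 18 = 0.06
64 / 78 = 32 / 39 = 0.82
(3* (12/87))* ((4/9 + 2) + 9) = 412/87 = 4.74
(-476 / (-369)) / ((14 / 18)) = 68 / 41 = 1.66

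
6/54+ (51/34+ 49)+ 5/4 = 1867/36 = 51.86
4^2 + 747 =763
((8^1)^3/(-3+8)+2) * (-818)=-426996/5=-85399.20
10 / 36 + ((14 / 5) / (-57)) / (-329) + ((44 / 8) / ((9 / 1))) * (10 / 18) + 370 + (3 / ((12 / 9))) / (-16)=8575263671 / 23146560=370.48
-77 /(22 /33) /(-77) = 3 /2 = 1.50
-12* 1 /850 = -6 /425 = -0.01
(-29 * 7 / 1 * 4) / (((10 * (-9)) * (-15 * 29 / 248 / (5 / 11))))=-3472 / 1485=-2.34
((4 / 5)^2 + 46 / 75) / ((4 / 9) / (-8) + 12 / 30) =564 / 155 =3.64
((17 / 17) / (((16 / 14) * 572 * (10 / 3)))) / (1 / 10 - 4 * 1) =-7 / 59488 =-0.00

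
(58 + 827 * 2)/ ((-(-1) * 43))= 1712/ 43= 39.81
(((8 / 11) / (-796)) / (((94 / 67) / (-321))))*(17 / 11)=365619 / 1131713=0.32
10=10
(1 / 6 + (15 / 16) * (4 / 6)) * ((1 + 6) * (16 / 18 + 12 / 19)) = 455 / 54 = 8.43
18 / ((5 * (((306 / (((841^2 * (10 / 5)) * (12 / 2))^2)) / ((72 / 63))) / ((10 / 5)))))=1152567735462144 / 595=1937088631028.81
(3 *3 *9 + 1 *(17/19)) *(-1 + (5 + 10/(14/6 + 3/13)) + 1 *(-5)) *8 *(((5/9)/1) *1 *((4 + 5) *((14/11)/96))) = 78967/627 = 125.94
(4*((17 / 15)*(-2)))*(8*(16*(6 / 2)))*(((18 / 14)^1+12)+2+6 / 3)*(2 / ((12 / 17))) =-17904128 / 105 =-170515.50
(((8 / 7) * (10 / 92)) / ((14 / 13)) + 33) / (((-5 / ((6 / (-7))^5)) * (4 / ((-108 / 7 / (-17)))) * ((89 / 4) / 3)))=94027423104 / 1003046549995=0.09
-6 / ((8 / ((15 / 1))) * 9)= -5 / 4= -1.25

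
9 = 9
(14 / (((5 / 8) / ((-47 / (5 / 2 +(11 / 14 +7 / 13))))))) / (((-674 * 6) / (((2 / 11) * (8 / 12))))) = 119756 / 14512905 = 0.01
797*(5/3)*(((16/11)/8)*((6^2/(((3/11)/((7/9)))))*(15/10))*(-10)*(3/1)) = -1115800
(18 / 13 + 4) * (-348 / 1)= -24360 / 13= -1873.85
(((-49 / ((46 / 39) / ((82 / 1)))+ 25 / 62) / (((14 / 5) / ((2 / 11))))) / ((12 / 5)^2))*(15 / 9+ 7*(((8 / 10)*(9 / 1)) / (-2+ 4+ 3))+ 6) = -2938598135 / 4312224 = -681.46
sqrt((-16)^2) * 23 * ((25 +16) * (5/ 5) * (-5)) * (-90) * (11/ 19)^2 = 821541600/ 361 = 2275738.50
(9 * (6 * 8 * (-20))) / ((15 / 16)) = -9216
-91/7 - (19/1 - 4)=-28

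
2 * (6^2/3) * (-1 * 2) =-48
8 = 8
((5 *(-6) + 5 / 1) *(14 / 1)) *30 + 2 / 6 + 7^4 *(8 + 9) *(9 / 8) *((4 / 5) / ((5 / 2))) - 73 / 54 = 4193.10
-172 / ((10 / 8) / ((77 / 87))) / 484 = -1204 / 4785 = -0.25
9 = 9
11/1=11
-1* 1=-1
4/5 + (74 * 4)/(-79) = -1164/395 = -2.95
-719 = -719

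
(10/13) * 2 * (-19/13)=-2.25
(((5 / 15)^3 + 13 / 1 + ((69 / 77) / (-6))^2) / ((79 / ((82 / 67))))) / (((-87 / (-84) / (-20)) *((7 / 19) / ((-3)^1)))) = 260569735400 / 8190753417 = 31.81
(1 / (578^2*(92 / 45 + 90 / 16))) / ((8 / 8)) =90 / 230601481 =0.00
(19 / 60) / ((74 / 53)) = 1007 / 4440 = 0.23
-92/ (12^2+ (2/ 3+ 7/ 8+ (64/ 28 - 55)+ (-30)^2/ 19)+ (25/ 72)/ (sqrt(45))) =-532235238696/ 811055825795+ 87878952 *sqrt(5)/ 811055825795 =-0.66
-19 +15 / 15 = -18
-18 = -18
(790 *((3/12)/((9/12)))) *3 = 790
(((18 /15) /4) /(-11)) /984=-1 /36080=-0.00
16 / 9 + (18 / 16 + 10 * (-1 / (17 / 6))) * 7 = -18425 / 1224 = -15.05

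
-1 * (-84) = 84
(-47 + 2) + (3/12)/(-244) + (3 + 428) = 376735/976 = 386.00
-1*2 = -2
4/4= 1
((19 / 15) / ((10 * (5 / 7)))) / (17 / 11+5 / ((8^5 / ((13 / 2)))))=6848512 / 59722875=0.11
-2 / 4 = -1 / 2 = -0.50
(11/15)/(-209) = -1/285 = -0.00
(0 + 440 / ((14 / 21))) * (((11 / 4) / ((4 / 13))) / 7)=23595 / 28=842.68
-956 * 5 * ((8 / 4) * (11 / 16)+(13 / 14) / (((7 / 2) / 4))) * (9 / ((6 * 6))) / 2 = -1141225 / 784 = -1455.64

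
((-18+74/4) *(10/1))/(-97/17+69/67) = -5695/5326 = -1.07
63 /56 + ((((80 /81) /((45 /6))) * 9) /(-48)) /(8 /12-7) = 4633 /4104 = 1.13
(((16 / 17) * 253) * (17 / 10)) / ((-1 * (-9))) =44.98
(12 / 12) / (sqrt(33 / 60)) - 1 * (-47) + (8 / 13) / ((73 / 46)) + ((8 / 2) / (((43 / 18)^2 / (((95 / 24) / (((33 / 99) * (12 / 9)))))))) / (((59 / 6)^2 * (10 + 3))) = 2 * sqrt(55) / 11 + 22267714153 / 469854937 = 48.74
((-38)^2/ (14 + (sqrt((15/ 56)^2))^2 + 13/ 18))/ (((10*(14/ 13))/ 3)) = 56766528/ 2087725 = 27.19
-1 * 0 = 0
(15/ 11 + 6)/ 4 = 81/ 44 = 1.84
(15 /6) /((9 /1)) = 5 /18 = 0.28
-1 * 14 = -14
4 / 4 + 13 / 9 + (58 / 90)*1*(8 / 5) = 782 / 225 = 3.48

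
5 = 5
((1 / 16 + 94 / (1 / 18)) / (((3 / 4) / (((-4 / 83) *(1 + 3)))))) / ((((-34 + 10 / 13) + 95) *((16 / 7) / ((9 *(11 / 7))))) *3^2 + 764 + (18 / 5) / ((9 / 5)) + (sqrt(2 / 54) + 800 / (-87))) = -117280519941624 / 228314309180449 + 15391433668 *sqrt(3) / 228314309180449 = -0.51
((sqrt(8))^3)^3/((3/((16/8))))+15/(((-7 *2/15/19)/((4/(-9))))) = 950/7+16384 *sqrt(2)/3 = 7859.21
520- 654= -134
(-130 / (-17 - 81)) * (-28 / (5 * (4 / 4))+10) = 286 / 49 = 5.84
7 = 7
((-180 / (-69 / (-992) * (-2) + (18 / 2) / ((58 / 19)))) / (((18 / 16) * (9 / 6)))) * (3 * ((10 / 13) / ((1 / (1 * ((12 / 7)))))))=-184115200 / 1225679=-150.21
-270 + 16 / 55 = -14834 / 55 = -269.71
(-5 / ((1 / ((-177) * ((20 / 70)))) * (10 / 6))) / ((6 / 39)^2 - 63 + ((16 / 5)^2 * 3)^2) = 112173750 / 651198667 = 0.17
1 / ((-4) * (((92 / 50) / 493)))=-66.98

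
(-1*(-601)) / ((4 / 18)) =5409 / 2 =2704.50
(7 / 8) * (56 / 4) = 49 / 4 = 12.25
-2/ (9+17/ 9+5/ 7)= -126/ 731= -0.17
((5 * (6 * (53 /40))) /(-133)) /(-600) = 53 /106400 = 0.00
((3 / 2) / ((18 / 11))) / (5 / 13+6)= 143 / 996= 0.14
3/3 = 1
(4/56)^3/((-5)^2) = 1/68600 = 0.00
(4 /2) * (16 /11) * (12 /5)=384 /55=6.98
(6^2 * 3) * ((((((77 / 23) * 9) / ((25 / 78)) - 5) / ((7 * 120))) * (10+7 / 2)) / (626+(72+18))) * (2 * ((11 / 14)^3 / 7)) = 16552977507 / 553555352000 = 0.03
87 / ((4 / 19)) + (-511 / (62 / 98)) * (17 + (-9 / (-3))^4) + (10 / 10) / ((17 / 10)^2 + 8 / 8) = -3798201105 / 48236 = -78742.04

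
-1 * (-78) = 78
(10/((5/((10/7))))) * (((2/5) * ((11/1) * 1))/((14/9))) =396/49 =8.08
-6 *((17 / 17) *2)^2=-24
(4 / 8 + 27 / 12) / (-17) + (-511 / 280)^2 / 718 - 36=-706134207 / 19529600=-36.16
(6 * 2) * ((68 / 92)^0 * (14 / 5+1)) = 228 / 5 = 45.60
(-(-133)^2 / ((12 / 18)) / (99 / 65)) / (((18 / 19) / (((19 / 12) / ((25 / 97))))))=-8052404269 / 71280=-112968.63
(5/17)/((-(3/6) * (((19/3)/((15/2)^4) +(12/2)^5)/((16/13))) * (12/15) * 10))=-0.00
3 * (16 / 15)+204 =207.20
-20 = -20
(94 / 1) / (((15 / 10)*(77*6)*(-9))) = -94 / 6237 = -0.02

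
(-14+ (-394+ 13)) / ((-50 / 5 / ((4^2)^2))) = 10112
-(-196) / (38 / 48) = 4704 / 19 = 247.58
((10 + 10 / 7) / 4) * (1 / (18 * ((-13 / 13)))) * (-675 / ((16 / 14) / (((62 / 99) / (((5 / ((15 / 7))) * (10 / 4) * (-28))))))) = -775 / 2156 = -0.36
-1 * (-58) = 58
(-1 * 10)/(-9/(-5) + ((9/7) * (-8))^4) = -120050/134390889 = -0.00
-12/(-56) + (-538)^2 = 289444.21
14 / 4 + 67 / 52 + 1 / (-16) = 983 / 208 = 4.73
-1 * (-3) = 3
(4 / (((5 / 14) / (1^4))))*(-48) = -2688 / 5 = -537.60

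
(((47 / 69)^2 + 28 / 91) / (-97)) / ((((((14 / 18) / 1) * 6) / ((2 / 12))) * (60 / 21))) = -47761 / 480289680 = -0.00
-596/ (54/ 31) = -9238/ 27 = -342.15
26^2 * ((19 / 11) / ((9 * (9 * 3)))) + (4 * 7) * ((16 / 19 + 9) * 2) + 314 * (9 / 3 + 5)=155812636 / 50787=3067.96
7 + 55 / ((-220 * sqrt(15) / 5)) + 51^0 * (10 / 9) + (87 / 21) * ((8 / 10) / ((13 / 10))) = 10.34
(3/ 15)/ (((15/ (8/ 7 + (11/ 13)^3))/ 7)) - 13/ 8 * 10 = -10602803/ 659100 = -16.09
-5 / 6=-0.83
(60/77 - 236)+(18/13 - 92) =-326162/1001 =-325.84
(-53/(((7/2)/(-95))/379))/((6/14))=3816530/3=1272176.67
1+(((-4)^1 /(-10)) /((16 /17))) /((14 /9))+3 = 2393 /560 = 4.27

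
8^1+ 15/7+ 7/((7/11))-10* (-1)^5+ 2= 232/7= 33.14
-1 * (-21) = 21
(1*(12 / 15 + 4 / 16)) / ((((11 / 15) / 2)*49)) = 9 / 154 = 0.06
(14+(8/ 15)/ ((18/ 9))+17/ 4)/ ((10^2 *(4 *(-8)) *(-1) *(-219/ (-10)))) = 1111/ 4204800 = 0.00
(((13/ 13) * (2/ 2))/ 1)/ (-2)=-1/ 2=-0.50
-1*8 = -8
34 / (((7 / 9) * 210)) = 0.21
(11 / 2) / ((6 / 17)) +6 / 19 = 3625 / 228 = 15.90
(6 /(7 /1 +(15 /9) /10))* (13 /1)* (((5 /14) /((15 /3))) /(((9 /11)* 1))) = 286 /301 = 0.95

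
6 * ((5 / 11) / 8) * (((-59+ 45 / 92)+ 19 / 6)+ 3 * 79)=250685 / 4048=61.93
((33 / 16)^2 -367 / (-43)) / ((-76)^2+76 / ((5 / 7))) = 703895 / 323767296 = 0.00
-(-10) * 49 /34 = 245 /17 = 14.41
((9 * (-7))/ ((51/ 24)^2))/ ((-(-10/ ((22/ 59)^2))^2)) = 236130048/ 87547933225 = 0.00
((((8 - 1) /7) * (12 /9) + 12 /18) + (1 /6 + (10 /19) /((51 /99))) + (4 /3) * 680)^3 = 5482490447461619899 /7278825672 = 753210846.71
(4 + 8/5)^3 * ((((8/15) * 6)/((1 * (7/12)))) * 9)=5419008/625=8670.41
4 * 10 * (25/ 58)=500/ 29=17.24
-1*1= -1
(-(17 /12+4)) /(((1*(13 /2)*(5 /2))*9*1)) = -1 /27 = -0.04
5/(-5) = -1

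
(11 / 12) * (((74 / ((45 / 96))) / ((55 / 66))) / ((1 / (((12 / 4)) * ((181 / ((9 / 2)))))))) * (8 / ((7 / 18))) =75435008 / 175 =431057.19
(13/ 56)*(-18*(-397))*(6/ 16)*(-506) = -35254791/ 112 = -314774.92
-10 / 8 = -5 / 4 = -1.25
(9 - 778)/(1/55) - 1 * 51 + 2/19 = -804572/19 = -42345.89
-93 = -93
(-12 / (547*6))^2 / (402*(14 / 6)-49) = 4 / 265996801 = 0.00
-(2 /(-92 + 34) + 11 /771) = 452 /22359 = 0.02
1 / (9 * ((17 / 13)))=13 / 153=0.08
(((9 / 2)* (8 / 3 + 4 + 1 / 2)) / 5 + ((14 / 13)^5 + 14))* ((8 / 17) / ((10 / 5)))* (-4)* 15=-1951383804 / 6311981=-309.16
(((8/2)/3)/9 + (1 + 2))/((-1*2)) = -85/54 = -1.57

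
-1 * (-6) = 6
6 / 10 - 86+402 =1583 / 5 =316.60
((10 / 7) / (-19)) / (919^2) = -10 / 112326613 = -0.00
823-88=735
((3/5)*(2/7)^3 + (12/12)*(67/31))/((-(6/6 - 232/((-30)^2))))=-5204205/1775711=-2.93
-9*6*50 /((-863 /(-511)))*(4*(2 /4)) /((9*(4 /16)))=-1226400 /863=-1421.09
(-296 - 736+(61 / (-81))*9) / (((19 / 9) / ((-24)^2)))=-5385024 / 19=-283422.32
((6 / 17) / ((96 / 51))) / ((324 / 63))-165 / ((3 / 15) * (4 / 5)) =-197993 / 192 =-1031.21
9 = 9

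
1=1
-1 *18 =-18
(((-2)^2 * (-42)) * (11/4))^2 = 213444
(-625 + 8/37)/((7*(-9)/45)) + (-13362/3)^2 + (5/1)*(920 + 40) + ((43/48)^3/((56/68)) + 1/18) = 1136759921674031/57286656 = 19843363.20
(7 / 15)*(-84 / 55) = -196 / 275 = -0.71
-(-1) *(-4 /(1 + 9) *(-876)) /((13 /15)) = 5256 /13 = 404.31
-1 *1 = -1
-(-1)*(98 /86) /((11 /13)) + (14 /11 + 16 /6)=7501 /1419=5.29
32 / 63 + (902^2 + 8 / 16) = 102514231 / 126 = 813605.01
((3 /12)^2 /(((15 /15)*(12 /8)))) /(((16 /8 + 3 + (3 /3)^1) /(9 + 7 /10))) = 97 /1440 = 0.07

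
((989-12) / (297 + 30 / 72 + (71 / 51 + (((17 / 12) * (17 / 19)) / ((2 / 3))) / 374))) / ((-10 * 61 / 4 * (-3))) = 111080992 / 15543080295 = 0.01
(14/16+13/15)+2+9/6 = 629/120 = 5.24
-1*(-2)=2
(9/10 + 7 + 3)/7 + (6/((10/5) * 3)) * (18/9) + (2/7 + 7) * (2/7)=2763/490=5.64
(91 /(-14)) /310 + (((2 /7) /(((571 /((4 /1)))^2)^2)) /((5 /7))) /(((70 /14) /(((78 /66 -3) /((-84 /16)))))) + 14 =13.98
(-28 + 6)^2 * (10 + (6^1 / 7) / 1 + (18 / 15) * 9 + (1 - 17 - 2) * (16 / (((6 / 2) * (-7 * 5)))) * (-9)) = -51304 / 35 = -1465.83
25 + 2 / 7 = 177 / 7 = 25.29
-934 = -934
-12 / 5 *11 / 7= -132 / 35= -3.77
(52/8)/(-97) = -13/194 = -0.07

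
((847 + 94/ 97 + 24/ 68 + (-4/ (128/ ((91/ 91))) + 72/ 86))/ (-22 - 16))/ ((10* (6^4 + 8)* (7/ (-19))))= 1926691749/ 414233021440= 0.00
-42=-42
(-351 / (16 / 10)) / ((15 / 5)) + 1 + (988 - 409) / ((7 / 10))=42281 / 56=755.02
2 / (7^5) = 2 / 16807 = 0.00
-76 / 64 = -19 / 16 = -1.19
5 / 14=0.36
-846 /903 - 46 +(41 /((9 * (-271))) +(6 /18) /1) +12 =-25416152 /734139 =-34.62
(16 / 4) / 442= 2 / 221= 0.01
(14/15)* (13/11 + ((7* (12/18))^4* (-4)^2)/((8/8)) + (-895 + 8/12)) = 83515852/13365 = 6248.85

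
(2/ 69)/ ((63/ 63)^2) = 0.03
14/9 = 1.56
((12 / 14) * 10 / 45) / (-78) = -2 / 819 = -0.00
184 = 184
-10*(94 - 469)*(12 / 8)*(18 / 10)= 10125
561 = 561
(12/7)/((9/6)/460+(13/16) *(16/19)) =209760/84119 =2.49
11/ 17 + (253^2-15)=1087909/ 17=63994.65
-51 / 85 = -3 / 5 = -0.60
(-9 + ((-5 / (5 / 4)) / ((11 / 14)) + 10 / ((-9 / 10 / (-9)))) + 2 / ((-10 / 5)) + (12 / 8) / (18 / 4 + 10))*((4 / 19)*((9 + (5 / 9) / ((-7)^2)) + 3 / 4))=466962061 / 2672901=174.70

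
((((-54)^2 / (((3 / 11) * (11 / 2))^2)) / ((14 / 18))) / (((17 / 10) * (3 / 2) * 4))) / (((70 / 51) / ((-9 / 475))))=-52488 / 23275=-2.26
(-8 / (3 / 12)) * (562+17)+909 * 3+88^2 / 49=-766505 / 49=-15642.96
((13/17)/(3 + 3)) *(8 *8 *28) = 11648/51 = 228.39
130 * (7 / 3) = 910 / 3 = 303.33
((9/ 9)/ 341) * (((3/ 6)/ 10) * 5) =1/ 1364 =0.00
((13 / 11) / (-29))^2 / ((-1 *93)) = -169 / 9463773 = -0.00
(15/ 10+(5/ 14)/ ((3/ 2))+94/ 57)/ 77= 901/ 20482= 0.04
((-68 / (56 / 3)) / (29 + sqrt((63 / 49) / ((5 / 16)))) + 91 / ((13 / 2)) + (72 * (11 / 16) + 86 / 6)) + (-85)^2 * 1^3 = 18 * sqrt(35) / 12061 + 37747693 / 5169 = 7302.72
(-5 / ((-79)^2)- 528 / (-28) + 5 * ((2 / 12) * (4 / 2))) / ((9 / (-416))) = -1118942656 / 1179549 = -948.62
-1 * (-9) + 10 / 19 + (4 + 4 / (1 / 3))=485 / 19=25.53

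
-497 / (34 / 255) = -7455 / 2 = -3727.50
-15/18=-5/6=-0.83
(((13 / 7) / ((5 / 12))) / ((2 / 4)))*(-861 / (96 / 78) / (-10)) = 62361 / 100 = 623.61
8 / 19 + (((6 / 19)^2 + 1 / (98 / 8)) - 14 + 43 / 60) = -12.68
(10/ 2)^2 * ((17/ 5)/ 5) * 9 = 153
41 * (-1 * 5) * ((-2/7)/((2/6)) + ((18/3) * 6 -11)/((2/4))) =-70520/7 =-10074.29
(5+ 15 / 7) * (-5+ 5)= 0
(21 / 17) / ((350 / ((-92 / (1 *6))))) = -23 / 425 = -0.05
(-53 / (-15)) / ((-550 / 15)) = -53 / 550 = -0.10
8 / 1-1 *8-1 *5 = -5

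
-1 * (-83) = 83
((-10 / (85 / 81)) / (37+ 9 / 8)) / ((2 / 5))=-648 / 1037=-0.62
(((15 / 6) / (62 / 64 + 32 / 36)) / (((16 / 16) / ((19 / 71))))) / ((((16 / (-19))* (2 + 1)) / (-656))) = 710448 / 7597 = 93.52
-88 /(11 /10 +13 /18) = -48.29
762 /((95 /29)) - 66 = 15828 /95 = 166.61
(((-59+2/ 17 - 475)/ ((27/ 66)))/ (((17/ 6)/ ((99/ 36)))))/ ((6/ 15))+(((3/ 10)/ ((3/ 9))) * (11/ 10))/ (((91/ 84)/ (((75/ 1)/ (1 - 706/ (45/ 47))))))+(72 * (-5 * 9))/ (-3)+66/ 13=-777477427481/ 373487127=-2081.67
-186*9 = -1674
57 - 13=44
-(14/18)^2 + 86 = 6917/81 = 85.40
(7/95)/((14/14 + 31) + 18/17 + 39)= 17/16625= 0.00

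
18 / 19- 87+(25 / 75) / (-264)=-1294939 / 15048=-86.05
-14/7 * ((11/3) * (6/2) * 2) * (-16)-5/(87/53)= 700.95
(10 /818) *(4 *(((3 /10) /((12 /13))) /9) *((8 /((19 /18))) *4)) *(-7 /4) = -728 /7771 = -0.09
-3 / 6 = -1 / 2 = -0.50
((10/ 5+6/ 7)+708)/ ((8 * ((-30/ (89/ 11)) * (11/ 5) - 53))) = -55358/ 38101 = -1.45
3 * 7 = 21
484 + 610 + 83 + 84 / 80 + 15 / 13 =306593 / 260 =1179.20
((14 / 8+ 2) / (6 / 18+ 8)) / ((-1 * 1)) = -9 / 20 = -0.45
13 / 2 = 6.50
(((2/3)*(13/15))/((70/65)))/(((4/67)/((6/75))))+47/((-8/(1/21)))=27667/63000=0.44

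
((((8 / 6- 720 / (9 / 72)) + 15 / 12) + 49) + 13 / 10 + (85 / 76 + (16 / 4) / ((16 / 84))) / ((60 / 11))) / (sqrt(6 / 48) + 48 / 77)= -16019671976 / 1187785 + 154189342769 * sqrt(2) / 28506840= -5837.74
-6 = -6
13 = 13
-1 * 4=-4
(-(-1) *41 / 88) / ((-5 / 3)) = -123 / 440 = -0.28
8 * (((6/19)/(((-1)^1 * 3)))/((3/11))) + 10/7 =-662/399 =-1.66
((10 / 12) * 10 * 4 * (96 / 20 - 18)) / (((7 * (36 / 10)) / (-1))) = 1100 / 63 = 17.46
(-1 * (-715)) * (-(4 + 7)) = -7865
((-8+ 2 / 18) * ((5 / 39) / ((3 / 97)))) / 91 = -34435 / 95823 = -0.36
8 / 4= 2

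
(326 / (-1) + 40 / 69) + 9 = -21833 / 69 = -316.42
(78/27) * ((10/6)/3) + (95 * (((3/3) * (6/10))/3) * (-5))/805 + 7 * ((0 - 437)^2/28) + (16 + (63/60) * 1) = 6228484223/130410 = 47760.79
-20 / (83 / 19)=-380 / 83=-4.58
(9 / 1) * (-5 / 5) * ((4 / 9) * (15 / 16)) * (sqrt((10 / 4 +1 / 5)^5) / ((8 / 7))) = -45927 * sqrt(30) / 6400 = -39.31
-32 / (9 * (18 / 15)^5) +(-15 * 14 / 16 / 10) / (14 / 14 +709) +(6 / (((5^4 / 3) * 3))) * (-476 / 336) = -4485476219 / 3105540000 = -1.44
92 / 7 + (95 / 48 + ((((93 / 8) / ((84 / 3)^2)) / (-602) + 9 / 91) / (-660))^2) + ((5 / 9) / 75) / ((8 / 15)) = 15885038521337200957361 / 1049493269041407590400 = 15.14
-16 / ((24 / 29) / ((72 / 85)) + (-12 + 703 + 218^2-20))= -0.00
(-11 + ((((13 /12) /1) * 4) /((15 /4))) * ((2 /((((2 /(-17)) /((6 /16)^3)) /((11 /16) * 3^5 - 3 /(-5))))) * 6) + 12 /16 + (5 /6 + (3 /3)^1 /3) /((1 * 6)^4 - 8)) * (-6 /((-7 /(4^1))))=-1858917533 /515200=-3608.15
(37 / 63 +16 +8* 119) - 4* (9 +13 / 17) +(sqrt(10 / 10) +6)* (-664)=-3982483 / 1071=-3718.47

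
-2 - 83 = -85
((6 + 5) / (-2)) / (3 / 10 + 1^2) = -4.23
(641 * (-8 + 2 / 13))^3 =-279495360922968 / 2197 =-127216823360.48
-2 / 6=-1 / 3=-0.33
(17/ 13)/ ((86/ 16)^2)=1088/ 24037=0.05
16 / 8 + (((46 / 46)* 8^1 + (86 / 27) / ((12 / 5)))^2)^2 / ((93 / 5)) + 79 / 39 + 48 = 458.92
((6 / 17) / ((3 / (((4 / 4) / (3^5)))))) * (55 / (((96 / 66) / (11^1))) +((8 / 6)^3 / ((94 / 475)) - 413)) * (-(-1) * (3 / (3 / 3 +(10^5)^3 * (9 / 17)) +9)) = 2044190250000005148331 / 31453434000000059412042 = 0.06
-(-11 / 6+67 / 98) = 169 / 147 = 1.15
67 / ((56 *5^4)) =67 / 35000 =0.00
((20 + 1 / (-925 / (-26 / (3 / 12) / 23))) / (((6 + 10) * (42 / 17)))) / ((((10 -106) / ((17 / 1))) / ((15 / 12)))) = -10249963 / 91499520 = -0.11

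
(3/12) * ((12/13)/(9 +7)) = 3/208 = 0.01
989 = 989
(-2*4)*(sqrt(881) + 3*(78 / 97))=-8*sqrt(881) - 1872 / 97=-256.75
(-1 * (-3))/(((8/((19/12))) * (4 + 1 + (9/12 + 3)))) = 0.07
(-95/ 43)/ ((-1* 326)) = 95/ 14018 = 0.01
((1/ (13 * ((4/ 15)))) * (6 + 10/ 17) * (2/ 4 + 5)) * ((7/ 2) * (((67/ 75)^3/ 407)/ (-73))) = -14737387/ 16788403125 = -0.00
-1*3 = -3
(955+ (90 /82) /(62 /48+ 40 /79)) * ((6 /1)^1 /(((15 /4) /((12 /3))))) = 854814176 /139769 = 6115.91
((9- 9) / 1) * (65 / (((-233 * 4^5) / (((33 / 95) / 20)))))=0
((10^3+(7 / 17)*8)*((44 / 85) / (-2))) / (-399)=375232 / 576555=0.65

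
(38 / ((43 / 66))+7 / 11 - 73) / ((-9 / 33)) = 6640 / 129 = 51.47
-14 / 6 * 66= -154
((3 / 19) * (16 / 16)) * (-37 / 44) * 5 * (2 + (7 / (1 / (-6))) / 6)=2775 / 836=3.32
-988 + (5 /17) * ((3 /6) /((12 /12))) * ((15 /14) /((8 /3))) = -3762079 /3808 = -987.94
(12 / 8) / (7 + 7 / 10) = 15 / 77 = 0.19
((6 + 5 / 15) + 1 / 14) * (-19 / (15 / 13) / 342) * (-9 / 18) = 3497 / 22680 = 0.15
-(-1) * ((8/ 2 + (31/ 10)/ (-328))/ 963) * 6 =4363/ 175480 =0.02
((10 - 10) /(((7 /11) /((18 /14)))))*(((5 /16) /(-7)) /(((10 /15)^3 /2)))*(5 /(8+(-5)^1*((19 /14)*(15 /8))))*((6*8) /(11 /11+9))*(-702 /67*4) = 0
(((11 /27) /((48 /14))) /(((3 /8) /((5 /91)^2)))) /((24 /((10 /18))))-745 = -46259510105 /62093304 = -745.00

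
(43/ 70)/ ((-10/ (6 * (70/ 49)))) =-129/ 245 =-0.53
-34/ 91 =-0.37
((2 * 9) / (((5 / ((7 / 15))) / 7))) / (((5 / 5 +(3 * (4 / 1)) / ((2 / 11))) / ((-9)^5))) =-17360406 / 1675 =-10364.42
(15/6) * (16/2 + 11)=95/2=47.50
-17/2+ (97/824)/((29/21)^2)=-5847587/692984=-8.44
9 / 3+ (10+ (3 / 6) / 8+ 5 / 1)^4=51477.04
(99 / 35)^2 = 9801 / 1225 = 8.00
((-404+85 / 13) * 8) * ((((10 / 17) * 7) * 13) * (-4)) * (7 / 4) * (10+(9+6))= 506366000 / 17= 29786235.29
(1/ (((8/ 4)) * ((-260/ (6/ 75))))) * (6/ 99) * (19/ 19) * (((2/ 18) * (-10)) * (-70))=-14/ 19305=-0.00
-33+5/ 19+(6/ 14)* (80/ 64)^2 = -68239/ 2128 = -32.07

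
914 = 914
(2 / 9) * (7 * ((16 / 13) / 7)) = 32 / 117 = 0.27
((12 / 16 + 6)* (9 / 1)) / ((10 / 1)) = 243 / 40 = 6.08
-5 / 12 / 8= -5 / 96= -0.05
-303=-303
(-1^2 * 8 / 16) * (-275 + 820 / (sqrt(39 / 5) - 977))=205 * sqrt(195) / 2386303 + 658236175 / 4772606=137.92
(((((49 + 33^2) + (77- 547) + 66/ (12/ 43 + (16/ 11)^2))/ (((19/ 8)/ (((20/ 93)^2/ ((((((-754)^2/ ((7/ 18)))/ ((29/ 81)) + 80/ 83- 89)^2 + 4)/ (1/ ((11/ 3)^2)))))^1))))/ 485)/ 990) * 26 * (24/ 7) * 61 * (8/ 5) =96964326564671488/ 88556397594544924176264150472575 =0.00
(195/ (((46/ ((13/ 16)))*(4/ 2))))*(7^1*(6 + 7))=230685/ 1472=156.72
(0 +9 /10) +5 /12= 79 /60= 1.32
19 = 19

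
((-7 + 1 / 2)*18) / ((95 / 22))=-2574 / 95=-27.09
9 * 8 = 72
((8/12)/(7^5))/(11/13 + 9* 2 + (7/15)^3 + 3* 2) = 14625/9198336644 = 0.00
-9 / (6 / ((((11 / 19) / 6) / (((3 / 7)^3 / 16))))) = -15092 / 513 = -29.42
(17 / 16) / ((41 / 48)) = 1.24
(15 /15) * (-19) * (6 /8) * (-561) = 31977 /4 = 7994.25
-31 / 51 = -0.61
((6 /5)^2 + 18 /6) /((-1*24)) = -37 /200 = -0.18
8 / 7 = 1.14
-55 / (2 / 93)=-5115 / 2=-2557.50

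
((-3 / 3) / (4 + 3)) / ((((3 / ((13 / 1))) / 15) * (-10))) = 13 / 14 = 0.93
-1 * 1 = -1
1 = 1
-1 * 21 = -21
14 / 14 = 1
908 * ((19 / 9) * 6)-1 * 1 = 34501 / 3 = 11500.33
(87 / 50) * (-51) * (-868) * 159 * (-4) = -1224718488 / 25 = -48988739.52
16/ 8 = 2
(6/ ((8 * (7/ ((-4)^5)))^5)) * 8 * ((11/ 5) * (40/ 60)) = -12094627905536/ 84035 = -143923697.33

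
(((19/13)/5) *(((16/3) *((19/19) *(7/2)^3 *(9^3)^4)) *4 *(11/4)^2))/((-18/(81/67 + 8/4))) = -354689143850017053/3484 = -101805150358787.90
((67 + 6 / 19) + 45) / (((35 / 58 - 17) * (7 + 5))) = -30943 / 54207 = -0.57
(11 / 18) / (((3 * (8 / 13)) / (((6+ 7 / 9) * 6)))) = 8723 / 648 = 13.46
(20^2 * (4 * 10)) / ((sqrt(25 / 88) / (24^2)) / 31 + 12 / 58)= 78112449626112000 / 1010074758623 - 2402703360000 * sqrt(22) / 1010074758623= 77322.18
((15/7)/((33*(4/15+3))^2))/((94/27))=10125/191162818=0.00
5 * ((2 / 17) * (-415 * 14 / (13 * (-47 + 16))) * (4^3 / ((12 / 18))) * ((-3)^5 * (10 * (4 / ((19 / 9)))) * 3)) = -1463785344000 / 130169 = -11245268.41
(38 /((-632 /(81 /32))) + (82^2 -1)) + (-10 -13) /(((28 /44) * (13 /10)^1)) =6160727407 /920192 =6695.05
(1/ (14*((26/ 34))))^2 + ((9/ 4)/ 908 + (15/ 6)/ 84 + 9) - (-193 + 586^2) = -30966314048311/ 90229776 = -343193.96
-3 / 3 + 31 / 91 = -60 / 91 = -0.66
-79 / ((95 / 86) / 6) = -40764 / 95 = -429.09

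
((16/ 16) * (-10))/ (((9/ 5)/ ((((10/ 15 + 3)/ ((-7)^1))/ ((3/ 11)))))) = 6050/ 567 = 10.67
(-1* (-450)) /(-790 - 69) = -450 /859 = -0.52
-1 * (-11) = 11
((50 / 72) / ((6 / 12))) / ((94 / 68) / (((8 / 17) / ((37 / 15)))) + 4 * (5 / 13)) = 13000 / 82221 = 0.16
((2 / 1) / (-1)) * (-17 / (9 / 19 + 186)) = 646 / 3543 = 0.18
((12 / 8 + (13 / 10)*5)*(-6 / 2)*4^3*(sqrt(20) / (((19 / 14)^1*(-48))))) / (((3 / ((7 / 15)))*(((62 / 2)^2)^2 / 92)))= 577024*sqrt(5) / 789610455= 0.00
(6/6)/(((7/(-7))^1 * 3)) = -1/3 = -0.33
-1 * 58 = -58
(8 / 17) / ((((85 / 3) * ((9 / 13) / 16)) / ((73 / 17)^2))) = 7.08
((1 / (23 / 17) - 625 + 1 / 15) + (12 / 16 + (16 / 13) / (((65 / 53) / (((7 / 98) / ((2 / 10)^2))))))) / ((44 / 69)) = -1014871999 / 1041040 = -974.86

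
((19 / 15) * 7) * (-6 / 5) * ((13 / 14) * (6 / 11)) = -1482 / 275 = -5.39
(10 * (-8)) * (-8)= 640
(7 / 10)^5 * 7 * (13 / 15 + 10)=19176787 / 1500000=12.78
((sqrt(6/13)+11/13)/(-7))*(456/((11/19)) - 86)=-7718/91 - 7718*sqrt(78)/1001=-152.91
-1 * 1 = -1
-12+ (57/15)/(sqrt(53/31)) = -12+ 19* sqrt(1643)/265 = -9.09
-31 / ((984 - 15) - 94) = -31 / 875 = -0.04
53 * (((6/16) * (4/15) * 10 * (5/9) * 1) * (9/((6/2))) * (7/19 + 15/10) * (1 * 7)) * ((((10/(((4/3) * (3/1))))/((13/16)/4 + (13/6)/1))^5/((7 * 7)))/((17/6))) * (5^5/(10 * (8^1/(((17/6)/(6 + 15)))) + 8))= 56.54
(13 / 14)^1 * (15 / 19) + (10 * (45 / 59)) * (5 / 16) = 195645 / 62776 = 3.12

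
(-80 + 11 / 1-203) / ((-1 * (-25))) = -272 / 25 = -10.88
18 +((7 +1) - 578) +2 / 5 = -2758 / 5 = -551.60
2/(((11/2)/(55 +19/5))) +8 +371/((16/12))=67679/220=307.63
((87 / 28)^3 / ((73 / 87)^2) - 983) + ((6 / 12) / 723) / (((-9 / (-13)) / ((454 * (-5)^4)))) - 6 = -662.95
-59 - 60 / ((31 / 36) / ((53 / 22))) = -77359 / 341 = -226.86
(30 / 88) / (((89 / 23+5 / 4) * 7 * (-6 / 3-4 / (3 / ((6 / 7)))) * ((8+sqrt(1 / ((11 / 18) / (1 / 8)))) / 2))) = -3680 / 4847689+690 * sqrt(11) / 53324579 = -0.00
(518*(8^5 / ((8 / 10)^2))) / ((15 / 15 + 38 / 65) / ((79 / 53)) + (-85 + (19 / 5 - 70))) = -136188416000 / 770953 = -176649.44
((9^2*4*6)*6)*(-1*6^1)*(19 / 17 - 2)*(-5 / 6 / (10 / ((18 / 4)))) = -393660 / 17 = -23156.47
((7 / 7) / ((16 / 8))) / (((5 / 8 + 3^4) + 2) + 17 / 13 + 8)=52 / 9665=0.01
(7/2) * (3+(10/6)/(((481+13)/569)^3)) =14042588707/723322704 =19.41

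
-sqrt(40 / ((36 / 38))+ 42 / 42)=-sqrt(389) / 3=-6.57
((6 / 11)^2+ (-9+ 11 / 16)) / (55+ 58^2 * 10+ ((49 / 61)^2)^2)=-0.00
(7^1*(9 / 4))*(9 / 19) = 7.46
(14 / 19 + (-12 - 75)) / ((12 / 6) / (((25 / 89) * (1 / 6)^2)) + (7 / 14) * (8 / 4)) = -40975 / 122227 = -0.34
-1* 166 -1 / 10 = -1661 / 10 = -166.10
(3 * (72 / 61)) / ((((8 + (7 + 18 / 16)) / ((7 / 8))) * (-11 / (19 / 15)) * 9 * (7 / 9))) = -456 / 144265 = -0.00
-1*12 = -12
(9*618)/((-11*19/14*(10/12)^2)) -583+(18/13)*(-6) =-76606799/67925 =-1127.81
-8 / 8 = -1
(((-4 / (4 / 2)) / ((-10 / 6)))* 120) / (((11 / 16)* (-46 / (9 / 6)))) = -1728 / 253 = -6.83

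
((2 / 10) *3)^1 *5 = 3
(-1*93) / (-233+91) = 93 / 142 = 0.65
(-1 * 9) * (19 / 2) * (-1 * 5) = 855 / 2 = 427.50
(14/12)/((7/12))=2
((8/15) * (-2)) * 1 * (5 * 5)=-80/3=-26.67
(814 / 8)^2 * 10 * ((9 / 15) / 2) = 496947 / 16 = 31059.19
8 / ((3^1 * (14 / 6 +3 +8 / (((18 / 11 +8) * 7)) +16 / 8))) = 1484 / 4147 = 0.36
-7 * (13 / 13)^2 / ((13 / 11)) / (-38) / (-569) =-77 / 281086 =-0.00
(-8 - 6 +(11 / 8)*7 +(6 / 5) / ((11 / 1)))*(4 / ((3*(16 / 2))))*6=-1877 / 440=-4.27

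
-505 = -505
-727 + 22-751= -1456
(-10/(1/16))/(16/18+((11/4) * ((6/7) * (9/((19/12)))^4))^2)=-149795026021620/5669053016873564497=-0.00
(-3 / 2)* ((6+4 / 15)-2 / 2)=-79 / 10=-7.90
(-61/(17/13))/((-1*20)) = 793/340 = 2.33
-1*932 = -932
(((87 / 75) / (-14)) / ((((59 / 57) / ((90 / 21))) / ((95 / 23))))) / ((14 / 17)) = -1601757 / 930902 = -1.72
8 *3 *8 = 192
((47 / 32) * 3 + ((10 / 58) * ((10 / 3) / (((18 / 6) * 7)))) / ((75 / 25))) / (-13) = -774421 / 2280096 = -0.34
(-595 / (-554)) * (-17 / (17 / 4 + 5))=-1.97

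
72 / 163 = 0.44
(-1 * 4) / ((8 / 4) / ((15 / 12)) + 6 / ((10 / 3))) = -20 / 17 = -1.18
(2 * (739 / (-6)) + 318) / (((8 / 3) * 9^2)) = 215 / 648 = 0.33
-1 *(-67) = 67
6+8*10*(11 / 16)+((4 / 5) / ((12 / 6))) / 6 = 916 / 15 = 61.07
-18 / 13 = -1.38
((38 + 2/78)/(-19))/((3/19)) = -1483/117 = -12.68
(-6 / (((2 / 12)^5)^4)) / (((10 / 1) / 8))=-17549560512302284.80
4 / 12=0.33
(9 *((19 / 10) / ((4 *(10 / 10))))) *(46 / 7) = 3933 / 140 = 28.09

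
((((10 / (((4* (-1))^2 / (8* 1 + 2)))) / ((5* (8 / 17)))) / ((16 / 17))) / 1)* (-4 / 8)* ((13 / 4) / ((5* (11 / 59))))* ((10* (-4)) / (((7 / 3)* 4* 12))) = 1108315 / 630784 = 1.76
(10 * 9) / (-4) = -45 / 2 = -22.50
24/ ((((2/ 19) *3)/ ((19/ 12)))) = 361/ 3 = 120.33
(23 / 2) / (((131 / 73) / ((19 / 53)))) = 31901 / 13886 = 2.30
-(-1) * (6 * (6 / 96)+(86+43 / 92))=15979 / 184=86.84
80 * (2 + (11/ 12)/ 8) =1015/ 6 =169.17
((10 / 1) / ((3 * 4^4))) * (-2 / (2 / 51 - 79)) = 85 / 257728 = 0.00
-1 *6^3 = -216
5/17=0.29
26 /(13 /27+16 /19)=13338 /679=19.64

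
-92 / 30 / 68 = -23 / 510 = -0.05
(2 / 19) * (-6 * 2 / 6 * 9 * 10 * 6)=-2160 / 19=-113.68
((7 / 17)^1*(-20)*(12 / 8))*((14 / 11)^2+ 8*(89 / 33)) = -589400 / 2057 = -286.53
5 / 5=1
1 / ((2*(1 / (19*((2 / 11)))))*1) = 19 / 11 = 1.73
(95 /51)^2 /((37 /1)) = 9025 /96237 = 0.09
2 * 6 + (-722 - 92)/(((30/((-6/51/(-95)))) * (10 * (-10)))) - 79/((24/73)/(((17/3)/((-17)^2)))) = 105941759/14535000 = 7.29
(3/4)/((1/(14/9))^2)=49/27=1.81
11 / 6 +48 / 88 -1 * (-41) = 2863 / 66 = 43.38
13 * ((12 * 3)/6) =78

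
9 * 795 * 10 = 71550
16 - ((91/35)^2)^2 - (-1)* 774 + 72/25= 466989/625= 747.18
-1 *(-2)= 2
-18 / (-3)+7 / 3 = 25 / 3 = 8.33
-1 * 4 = -4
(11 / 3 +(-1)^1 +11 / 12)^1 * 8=86 / 3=28.67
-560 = -560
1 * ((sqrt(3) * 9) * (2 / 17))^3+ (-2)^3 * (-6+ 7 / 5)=17496 * sqrt(3) / 4913+ 184 / 5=42.97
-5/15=-1/3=-0.33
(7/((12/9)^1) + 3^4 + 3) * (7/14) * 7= 2499/8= 312.38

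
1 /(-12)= -1 /12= -0.08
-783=-783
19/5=3.80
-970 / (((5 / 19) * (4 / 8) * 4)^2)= -35017 / 10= -3501.70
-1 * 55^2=-3025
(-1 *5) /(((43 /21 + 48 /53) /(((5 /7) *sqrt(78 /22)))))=-3975 *sqrt(429) /36157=-2.28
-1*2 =-2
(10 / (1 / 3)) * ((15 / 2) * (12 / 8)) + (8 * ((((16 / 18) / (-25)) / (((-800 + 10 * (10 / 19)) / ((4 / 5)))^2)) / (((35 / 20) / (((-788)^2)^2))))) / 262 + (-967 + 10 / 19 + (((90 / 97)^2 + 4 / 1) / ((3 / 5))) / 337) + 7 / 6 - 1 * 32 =-3995191559254669200741551 / 4428460188311340234375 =-902.16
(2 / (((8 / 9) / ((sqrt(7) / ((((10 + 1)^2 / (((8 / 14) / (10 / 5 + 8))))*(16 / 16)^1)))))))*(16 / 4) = 18*sqrt(7) / 4235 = 0.01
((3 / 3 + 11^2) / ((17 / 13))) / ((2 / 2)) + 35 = 128.29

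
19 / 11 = 1.73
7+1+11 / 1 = 19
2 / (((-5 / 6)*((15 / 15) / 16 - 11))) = 192 / 875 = 0.22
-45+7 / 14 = -89 / 2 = -44.50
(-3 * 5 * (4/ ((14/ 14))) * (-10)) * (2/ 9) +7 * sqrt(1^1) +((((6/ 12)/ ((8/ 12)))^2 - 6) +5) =139.90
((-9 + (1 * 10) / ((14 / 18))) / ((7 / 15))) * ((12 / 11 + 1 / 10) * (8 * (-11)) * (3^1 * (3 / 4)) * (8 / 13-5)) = 5443443 / 637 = 8545.44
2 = 2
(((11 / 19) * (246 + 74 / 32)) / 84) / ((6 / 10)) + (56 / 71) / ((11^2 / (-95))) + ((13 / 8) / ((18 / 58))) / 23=4138818907 / 1681911616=2.46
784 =784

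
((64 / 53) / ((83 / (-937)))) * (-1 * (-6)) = -359808 / 4399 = -81.79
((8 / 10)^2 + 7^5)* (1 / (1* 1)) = 420191 / 25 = 16807.64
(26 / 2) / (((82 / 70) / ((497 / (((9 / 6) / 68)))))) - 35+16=30752023 / 123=250016.45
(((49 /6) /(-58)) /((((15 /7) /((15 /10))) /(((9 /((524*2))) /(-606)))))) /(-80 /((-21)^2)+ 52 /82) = 6201783 /2010214408960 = 0.00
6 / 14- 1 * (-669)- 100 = 3986 / 7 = 569.43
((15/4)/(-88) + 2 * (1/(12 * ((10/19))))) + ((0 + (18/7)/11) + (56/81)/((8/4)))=851723/997920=0.85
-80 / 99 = -0.81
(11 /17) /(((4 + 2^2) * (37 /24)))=33 /629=0.05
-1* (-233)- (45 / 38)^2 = 334427 / 1444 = 231.60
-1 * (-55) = 55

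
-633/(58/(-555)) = 351315/58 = 6057.16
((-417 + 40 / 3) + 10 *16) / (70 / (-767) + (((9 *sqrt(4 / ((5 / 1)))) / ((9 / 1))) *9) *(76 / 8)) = -24512237763 *sqrt(5) / 17202134149 - 196236950 / 51606402447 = -3.19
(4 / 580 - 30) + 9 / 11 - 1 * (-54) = 39596 / 1595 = 24.83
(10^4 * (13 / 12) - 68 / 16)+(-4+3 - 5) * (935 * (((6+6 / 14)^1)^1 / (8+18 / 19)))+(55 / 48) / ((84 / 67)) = 3916387 / 576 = 6799.28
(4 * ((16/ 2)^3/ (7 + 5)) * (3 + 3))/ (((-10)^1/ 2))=-1024/ 5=-204.80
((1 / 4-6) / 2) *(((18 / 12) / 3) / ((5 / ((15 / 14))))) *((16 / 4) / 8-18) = 5.39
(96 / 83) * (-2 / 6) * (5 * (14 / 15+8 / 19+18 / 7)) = -250624 / 33117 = -7.57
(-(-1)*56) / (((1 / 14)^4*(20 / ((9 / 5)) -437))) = -19361664 / 3833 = -5051.31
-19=-19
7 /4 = 1.75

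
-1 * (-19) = 19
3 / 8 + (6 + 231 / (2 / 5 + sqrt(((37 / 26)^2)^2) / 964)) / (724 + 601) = 11292201339 / 13887833800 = 0.81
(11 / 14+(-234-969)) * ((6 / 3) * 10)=-24044.29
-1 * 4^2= -16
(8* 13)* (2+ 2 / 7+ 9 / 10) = 331.31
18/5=3.60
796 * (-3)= -2388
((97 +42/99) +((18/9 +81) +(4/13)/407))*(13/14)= 1431943/8547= 167.54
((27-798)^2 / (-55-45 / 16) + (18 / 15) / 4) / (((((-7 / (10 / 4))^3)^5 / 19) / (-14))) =-441173807373046875 / 822288505091293184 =-0.54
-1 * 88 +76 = -12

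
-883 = -883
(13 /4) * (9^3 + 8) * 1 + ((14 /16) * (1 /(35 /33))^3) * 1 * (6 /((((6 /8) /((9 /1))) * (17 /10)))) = 202111789 /83300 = 2426.31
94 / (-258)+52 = 6661 / 129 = 51.64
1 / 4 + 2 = 9 / 4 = 2.25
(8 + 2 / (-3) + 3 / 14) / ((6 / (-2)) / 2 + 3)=317 / 63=5.03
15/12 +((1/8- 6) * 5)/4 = -195/32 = -6.09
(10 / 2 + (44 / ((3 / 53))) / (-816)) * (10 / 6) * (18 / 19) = 12385 / 1938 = 6.39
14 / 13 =1.08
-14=-14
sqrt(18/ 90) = sqrt(5)/ 5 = 0.45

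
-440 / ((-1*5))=88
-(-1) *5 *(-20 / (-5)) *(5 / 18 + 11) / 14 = 145 / 9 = 16.11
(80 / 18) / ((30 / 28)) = 112 / 27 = 4.15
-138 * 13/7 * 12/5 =-21528/35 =-615.09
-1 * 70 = -70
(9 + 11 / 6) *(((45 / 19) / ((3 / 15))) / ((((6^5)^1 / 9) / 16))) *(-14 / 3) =-11375 / 1026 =-11.09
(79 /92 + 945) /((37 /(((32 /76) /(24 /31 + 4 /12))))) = 16185534 /1665407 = 9.72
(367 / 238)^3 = 49430863 / 13481272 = 3.67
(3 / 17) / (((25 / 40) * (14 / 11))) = 132 / 595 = 0.22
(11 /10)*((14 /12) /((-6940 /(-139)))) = 0.03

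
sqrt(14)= 3.74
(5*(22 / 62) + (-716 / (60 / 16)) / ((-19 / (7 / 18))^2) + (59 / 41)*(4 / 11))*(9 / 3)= 13598243011 / 2044092105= 6.65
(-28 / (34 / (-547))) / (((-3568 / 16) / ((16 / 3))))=-122528 / 11373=-10.77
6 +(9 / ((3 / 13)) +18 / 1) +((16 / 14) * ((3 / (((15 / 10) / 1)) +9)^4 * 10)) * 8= 9370681 / 7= 1338668.71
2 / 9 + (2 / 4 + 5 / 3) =43 / 18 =2.39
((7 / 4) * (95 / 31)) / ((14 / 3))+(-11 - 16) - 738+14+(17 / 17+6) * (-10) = -203323 / 248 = -819.85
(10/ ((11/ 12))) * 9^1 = 1080/ 11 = 98.18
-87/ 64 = -1.36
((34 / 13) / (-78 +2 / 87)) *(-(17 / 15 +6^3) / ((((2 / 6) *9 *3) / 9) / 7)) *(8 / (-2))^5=-179838512 / 3445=-52202.76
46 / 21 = 2.19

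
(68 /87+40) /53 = 3548 /4611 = 0.77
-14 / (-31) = 14 / 31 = 0.45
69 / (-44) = -69 / 44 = -1.57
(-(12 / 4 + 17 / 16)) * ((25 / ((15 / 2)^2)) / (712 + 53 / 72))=-130 / 51317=-0.00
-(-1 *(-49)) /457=-49 /457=-0.11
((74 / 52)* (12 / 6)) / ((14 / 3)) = 111 / 182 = 0.61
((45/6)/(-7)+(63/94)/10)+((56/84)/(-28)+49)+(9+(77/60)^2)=69428021/1184400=58.62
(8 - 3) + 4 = 9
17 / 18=0.94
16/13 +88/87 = 2536/1131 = 2.24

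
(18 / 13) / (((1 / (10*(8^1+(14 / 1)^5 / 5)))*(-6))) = -3227184 / 13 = -248244.92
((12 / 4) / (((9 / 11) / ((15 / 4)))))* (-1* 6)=-165 / 2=-82.50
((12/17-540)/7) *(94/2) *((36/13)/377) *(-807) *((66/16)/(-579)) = -152.92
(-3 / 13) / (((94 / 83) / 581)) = -144669 / 1222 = -118.39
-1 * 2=-2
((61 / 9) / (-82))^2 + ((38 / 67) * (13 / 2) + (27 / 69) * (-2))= 2443015961 / 839296404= 2.91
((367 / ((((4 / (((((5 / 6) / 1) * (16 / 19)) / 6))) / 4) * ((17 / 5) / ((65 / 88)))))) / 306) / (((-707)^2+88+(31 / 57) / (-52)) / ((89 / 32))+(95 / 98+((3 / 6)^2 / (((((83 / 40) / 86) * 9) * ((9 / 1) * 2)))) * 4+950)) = 2806253893625 / 16640412108466779754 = 0.00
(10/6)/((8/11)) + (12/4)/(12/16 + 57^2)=2.29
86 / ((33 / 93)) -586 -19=-362.64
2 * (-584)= -1168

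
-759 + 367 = -392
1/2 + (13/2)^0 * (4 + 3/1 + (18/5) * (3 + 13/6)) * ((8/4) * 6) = 3077/10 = 307.70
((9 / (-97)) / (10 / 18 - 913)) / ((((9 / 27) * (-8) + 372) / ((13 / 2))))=3159 / 1765185824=0.00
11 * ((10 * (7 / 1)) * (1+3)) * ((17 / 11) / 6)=2380 / 3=793.33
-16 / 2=-8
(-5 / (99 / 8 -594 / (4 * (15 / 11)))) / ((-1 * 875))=-8 / 135135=-0.00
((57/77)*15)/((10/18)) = 1539/77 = 19.99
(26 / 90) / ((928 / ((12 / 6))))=13 / 20880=0.00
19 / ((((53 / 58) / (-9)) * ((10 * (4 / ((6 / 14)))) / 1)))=-14877 / 7420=-2.00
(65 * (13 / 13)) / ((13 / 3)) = 15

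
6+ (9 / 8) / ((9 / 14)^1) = 31 / 4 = 7.75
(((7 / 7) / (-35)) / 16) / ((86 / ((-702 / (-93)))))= -117 / 746480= -0.00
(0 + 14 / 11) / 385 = 0.00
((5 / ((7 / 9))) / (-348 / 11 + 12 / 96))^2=15681600 / 376786921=0.04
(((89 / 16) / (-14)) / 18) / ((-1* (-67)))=-89 / 270144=-0.00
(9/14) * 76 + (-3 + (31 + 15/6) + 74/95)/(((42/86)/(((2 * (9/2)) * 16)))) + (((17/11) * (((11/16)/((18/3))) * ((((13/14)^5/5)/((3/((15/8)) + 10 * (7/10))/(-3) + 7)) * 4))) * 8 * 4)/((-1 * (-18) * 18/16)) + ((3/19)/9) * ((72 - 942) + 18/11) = 1632898217720729/176405935860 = 9256.48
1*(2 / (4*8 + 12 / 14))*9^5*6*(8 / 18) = 1102248 / 115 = 9584.77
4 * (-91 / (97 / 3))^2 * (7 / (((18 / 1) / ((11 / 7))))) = 182182 / 9409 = 19.36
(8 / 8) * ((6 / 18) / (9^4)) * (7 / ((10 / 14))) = 49 / 98415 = 0.00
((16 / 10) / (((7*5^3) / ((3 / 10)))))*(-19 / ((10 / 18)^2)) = -18468 / 546875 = -0.03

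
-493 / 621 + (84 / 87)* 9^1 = 142195 / 18009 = 7.90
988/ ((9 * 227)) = 988/ 2043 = 0.48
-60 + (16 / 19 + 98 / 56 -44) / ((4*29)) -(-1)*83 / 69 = -35983655 / 608304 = -59.15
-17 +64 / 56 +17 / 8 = -769 / 56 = -13.73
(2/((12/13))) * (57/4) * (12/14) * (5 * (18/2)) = 33345/28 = 1190.89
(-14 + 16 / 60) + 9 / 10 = -77 / 6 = -12.83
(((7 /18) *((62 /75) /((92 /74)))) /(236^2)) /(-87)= -8029 /150454389600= -0.00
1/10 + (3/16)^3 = 2183/20480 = 0.11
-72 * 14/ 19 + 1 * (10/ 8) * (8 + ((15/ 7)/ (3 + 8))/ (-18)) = -43.07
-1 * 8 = -8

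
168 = 168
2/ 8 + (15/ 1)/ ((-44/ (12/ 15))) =-1/ 44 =-0.02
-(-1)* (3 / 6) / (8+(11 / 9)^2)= 81 / 1538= 0.05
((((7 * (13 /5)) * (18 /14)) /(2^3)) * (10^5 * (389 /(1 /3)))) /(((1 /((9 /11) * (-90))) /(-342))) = 94560084450000 /11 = 8596371313636.36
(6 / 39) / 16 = 0.01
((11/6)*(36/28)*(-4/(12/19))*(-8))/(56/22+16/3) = 6897/455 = 15.16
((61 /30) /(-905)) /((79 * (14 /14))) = -61 /2144850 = -0.00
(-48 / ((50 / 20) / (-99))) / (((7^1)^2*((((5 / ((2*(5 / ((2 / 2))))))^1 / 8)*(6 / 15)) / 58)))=4409856 / 49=89997.06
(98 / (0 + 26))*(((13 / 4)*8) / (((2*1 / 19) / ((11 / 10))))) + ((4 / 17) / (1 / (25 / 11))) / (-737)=1024.10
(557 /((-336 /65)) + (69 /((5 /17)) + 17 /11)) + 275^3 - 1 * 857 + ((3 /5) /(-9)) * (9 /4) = 384312782561 /18480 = 20796146.24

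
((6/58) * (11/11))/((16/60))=45/116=0.39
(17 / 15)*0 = 0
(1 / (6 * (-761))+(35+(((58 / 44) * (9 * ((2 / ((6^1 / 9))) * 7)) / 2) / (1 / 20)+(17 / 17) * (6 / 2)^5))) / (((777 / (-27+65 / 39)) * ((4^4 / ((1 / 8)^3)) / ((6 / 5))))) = -2642786893 / 3196977315840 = -0.00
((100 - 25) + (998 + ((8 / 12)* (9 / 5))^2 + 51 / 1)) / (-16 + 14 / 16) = -225088 / 3025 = -74.41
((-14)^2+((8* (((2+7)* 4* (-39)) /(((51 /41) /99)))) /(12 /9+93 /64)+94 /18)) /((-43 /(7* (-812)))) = -42380545.76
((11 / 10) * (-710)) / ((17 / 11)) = -505.35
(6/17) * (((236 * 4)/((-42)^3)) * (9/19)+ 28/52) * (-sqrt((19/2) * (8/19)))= -541292/1440257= -0.38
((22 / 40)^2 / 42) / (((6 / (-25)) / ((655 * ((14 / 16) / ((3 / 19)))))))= -1505845 / 13824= -108.93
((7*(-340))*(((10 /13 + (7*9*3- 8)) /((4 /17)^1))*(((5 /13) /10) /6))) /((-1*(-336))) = -35.08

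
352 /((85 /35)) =2464 /17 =144.94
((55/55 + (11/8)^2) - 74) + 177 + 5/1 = 7097/64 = 110.89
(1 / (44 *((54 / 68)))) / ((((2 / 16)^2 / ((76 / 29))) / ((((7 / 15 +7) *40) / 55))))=37044224 / 1421145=26.07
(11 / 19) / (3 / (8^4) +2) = 4096 / 14155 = 0.29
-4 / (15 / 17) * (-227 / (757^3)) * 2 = 30872 / 6506971395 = 0.00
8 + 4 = 12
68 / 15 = 4.53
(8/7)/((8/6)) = 6/7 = 0.86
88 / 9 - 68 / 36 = 71 / 9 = 7.89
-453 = -453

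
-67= -67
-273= -273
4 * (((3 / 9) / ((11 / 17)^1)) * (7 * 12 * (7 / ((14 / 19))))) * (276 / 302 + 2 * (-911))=-4973910592 / 1661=-2994527.75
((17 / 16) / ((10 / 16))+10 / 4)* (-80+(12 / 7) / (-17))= -28596 / 85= -336.42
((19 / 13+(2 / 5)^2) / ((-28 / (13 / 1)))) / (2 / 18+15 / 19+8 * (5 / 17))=-1531989 / 6620600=-0.23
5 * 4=20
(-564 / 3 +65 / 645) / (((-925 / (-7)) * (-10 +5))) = 169673 / 596625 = 0.28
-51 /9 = -17 /3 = -5.67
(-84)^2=7056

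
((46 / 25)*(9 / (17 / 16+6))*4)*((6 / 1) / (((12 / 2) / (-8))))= -211968 / 2825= -75.03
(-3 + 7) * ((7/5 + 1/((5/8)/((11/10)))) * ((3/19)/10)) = 0.20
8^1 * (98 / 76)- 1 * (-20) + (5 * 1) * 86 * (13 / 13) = 8746 / 19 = 460.32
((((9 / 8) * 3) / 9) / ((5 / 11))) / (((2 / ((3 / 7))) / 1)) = 99 / 560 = 0.18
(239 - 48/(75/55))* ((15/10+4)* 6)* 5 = 33627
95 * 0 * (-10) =0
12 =12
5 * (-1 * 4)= -20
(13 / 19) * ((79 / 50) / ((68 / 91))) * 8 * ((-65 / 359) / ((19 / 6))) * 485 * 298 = -210714507276 / 2203183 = -95640.95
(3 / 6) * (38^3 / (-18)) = -1524.22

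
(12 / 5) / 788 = 3 / 985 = 0.00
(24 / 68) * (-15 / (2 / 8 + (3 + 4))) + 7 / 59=-17789 / 29087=-0.61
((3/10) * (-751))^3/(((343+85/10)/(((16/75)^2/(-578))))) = 40662216096/15872421875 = 2.56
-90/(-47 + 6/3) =2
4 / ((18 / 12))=8 / 3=2.67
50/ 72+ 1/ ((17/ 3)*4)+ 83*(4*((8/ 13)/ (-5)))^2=13481201/ 646425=20.86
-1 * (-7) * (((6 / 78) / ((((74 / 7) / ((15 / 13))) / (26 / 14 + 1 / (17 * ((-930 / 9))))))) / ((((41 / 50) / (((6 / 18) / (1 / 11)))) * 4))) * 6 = 395523975 / 540434284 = 0.73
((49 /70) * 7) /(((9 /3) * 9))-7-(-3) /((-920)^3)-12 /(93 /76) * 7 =-49184348015311 /651761856000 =-75.46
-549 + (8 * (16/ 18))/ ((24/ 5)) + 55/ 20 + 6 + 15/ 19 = -537.98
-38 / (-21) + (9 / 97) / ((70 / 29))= 1.85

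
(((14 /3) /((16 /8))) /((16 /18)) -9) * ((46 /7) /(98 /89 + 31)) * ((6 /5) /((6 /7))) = -104397 /57140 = -1.83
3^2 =9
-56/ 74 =-28/ 37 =-0.76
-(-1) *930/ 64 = 465/ 32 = 14.53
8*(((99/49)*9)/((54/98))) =264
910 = 910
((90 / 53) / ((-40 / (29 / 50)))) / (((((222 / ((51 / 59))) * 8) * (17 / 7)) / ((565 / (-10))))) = 206451 / 740473600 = 0.00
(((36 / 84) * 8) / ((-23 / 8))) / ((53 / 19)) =-3648 / 8533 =-0.43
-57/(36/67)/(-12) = 1273/144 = 8.84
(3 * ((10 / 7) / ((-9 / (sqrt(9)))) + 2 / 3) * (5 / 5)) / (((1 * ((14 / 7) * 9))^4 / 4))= 1 / 45927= 0.00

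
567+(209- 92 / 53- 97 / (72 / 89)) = 2497043 / 3816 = 654.36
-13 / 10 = -1.30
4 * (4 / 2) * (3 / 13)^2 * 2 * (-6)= -864 / 169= -5.11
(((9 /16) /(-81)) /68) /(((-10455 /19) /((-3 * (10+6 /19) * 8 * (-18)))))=49 /59245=0.00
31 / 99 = 0.31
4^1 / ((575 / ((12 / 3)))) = 16 / 575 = 0.03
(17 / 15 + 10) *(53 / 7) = 8851 / 105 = 84.30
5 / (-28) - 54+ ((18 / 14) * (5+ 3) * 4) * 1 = -13.04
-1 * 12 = -12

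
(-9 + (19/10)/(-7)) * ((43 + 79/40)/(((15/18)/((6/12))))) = -500379/2000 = -250.19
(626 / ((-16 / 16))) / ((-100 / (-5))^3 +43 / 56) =-35056 / 448043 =-0.08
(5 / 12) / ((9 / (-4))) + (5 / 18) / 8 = -65 / 432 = -0.15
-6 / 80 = -3 / 40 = -0.08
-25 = -25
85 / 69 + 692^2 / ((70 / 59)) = 974730647 / 2415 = 403615.17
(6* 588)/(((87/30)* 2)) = 17640/29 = 608.28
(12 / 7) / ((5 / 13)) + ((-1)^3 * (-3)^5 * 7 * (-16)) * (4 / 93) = -1166.12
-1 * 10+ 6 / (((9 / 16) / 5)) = 130 / 3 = 43.33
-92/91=-1.01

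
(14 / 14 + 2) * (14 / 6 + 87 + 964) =3160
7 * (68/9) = 476/9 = 52.89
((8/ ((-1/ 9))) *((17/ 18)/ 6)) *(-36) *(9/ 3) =1224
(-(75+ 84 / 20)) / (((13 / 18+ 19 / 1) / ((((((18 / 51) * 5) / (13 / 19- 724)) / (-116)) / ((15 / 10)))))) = -5016 / 89082635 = -0.00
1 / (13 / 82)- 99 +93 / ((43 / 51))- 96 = -43820 / 559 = -78.39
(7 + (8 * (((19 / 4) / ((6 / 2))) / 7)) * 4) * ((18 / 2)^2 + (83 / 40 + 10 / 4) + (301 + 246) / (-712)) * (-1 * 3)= -11283961 / 3115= -3622.46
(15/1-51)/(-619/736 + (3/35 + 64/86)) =39876480/12331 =3233.84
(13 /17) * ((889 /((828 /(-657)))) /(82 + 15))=-843661 /151708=-5.56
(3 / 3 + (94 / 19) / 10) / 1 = 142 / 95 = 1.49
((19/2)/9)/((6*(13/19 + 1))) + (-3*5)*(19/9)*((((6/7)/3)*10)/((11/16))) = -34993003/266112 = -131.50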